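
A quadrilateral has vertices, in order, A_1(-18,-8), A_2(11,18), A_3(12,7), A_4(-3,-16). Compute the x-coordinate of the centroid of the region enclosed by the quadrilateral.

Apply Gauss's area formula. First the cross-terms c_i = x_i·y_{i+1} − x_{i+1}·y_i:
  -236, -139, -171, -264  ⇒  2A = -810, A = -405.
Then Σ (x_i + x_{i+1})·c_i = 2460, so x̄ = 2460 / (6·(-405)) = -82/81.

-82/81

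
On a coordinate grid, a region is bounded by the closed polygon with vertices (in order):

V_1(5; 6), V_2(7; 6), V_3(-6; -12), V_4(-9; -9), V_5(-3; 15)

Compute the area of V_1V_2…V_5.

184.5

Apply the shoelace formula: 2A = Σ (x_i·y_{i+1} − x_{i+1}·y_i), indices taken mod 5.
V_1→V_2: (5)(6) − (7)(6) = -12
V_2→V_3: (7)(-12) − (-6)(6) = -48
V_3→V_4: (-6)(-9) − (-9)(-12) = -54
V_4→V_5: (-9)(15) − (-3)(-9) = -162
V_5→V_1: (-3)(6) − (5)(15) = -93
Σ = -369
Area = |Σ|/2 = 184.5.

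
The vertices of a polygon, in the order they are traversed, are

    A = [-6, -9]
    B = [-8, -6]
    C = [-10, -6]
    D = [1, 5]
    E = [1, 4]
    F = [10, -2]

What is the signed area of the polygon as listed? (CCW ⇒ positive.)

Σ = (-36) + (-12) + (-44) + (-1) + (-42) + (-102) = -237
Signed area = Σ/2 = -118.5 (negative ⇒ clockwise traversal).

-118.5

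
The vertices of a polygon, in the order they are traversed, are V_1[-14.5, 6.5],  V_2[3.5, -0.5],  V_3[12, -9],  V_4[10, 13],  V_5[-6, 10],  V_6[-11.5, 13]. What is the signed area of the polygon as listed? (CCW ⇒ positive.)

266.875

Apply the surveyor's formula: 2A = Σ (x_i·y_{i+1} − x_{i+1}·y_i), indices taken mod 6.
Σ = (-15.5) + (-25.5) + (246) + (178) + (37) + (113.75) = 533.75
Signed area = Σ/2 = 266.875 (positive ⇒ counter-clockwise traversal).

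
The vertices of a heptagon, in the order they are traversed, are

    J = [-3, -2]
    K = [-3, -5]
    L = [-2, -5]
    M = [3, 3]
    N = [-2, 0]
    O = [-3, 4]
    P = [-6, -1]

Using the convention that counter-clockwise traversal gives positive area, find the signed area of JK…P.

28.5

Σ = (9) + (5) + (9) + (6) + (-8) + (27) + (9) = 57
Signed area = Σ/2 = 28.5 (positive ⇒ counter-clockwise traversal).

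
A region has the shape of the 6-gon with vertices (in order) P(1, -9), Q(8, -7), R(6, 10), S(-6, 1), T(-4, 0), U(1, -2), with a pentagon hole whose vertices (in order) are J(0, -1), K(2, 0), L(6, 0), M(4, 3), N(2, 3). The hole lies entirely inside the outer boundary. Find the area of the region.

117

Outer boundary:
Apply the surveyor's formula: 2A = Σ (x_i·y_{i+1} − x_{i+1}·y_i), indices taken mod 6.
Cross-terms: 65, 122, 66, 4, 8, -7  ⇒  Σ = 258
Area = |Σ|/2 = 129.
Hole:
Apply the shoelace formula: 2A = Σ (x_i·y_{i+1} − x_{i+1}·y_i), indices taken mod 5.
Σ = (2) + (0) + (18) + (6) + (-2) = 24
Area = |Σ|/2 = 12.
Net area = 129 − 12 = 117.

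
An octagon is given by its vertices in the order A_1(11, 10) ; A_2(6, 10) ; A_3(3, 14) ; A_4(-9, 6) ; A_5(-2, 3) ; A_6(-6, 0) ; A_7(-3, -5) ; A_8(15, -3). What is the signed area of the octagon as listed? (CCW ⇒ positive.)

Cross-terms: 50, 54, 144, -15, 18, 30, 84, 183  ⇒  Σ = 548
Signed area = Σ/2 = 274 (positive ⇒ counter-clockwise traversal).

274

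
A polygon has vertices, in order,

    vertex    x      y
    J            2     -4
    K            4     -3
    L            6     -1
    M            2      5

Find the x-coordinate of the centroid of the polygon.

Apply the shoelace formula. First the cross-terms c_i = x_i·y_{i+1} − x_{i+1}·y_i:
  10, 14, 32, -18  ⇒  2A = 38, A = 19.
Then Σ (x_i + x_{i+1})·c_i = 384, so x̄ = 384 / (6·19) = 64/19.

64/19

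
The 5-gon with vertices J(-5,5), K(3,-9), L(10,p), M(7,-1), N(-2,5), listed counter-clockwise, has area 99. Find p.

-10

The doubled signed area Σ (x_i y_{i+1} − x_{i+1} y_i) is linear in p.
With p=0 it equals 158; the coefficient of p is -4 (from the two edges through L).
So -4·p + 158 = 2·99 = 198 ⇒ p = -10.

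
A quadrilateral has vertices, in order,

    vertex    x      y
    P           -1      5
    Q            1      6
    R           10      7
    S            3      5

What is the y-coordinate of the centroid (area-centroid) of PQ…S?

262/45

Apply Gauss's area formula. First the cross-terms c_i = x_i·y_{i+1} − x_{i+1}·y_i:
  -11, -53, 29, 20  ⇒  2A = -15, A = -7.5.
Then Σ (y_i + y_{i+1})·c_i = -262, so ȳ = -262 / (6·(-7.5)) = 262/45.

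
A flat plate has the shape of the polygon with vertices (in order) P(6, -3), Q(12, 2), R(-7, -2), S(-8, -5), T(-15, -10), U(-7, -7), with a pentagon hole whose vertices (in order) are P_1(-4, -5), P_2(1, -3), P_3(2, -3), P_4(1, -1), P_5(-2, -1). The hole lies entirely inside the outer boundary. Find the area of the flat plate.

Outer boundary:
Cross-terms: 48, -10, 19, 5, 35, 63  ⇒  Σ = 160
Area = |Σ|/2 = 80.
Hole:
Σ = (17) + (3) + (1) + (-3) + (6) = 24
Area = |Σ|/2 = 12.
Net area = 80 − 12 = 68.

68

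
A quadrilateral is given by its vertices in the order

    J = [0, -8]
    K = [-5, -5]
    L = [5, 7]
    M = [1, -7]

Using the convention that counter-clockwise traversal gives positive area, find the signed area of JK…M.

Σ = (-40) + (-10) + (-42) + (-8) = -100
Signed area = Σ/2 = -50 (negative ⇒ clockwise traversal).

-50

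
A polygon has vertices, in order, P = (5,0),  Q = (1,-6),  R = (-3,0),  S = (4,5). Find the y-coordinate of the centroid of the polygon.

Apply the shoelace formula. First the cross-terms c_i = x_i·y_{i+1} − x_{i+1}·y_i:
  -30, -18, -15, -25  ⇒  2A = -88, A = -44.
Then Σ (y_i + y_{i+1})·c_i = 88, so ȳ = 88 / (6·(-44)) = -1/3.

-1/3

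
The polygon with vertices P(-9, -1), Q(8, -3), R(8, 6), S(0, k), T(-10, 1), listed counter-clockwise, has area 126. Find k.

The doubled signed area Σ (x_i y_{i+1} − x_{i+1} y_i) is linear in k.
With k=0 it equals 126; the coefficient of k is 18 (from the two edges through S).
So 18·k + 126 = 2·126 = 252 ⇒ k = 7.

7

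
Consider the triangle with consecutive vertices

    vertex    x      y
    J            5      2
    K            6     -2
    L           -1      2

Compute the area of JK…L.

Apply the shoelace (surveyor's) formula: 2A = Σ (x_i·y_{i+1} − x_{i+1}·y_i), indices taken mod 3.
J→K: (5)(-2) − (6)(2) = -22
K→L: (6)(2) − (-1)(-2) = 10
L→J: (-1)(2) − (5)(2) = -12
Σ = -24
Area = |Σ|/2 = 12.

12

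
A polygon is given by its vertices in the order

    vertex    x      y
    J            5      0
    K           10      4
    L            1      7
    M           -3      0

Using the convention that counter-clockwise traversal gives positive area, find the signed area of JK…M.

53.5

J→K: (5)(4) − (10)(0) = 20
K→L: (10)(7) − (1)(4) = 66
L→M: (1)(0) − (-3)(7) = 21
M→J: (-3)(0) − (5)(0) = 0
Σ = 107
Signed area = Σ/2 = 53.5 (positive ⇒ counter-clockwise traversal).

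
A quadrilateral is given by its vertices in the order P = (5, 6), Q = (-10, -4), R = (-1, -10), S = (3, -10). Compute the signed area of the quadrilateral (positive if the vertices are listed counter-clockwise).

P→Q: (5)(-4) − (-10)(6) = 40
Q→R: (-10)(-10) − (-1)(-4) = 96
R→S: (-1)(-10) − (3)(-10) = 40
S→P: (3)(6) − (5)(-10) = 68
Σ = 244
Signed area = Σ/2 = 122 (positive ⇒ counter-clockwise traversal).

122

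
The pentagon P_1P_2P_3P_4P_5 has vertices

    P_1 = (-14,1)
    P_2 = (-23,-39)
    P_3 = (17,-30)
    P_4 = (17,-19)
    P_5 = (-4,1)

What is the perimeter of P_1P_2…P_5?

|P_1P_2| = √((-9)² + (-40)²) = √1681 = 41
|P_2P_3| = √((40)² + (9)²) = √1681 = 41
|P_3P_4| = √((0)² + (11)²) = √121 = 11
|P_4P_5| = √((-21)² + (20)²) = √841 = 29
|P_5P_1| = √((-10)² + (0)²) = √100 = 10
Perimeter = 41 + 41 + 11 + 29 + 10 = 132.

132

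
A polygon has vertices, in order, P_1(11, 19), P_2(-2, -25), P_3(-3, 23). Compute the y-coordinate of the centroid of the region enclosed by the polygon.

17/3

Apply the surveyor's formula. First the cross-terms c_i = x_i·y_{i+1} − x_{i+1}·y_i:
  -237, -121, -310  ⇒  2A = -668, A = -334.
Then Σ (y_i + y_{i+1})·c_i = -11356, so ȳ = -11356 / (6·(-334)) = 17/3.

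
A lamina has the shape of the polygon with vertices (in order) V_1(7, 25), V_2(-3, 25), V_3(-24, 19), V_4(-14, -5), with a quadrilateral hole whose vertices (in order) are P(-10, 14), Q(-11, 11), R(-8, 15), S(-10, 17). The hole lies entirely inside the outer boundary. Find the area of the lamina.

Outer boundary:
Apply the shoelace (surveyor's) formula: 2A = Σ (x_i·y_{i+1} − x_{i+1}·y_i), indices taken mod 4.
Σ = (250) + (543) + (386) + (-315) = 864
Area = |Σ|/2 = 432.
Hole:
Cross-terms: 44, -77, 14, 30  ⇒  Σ = 11
Area = |Σ|/2 = 5.5.
Net area = 432 − 5.5 = 426.5.

426.5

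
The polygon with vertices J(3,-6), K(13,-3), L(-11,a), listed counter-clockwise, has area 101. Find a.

Write out the shoelace sum; only the two edges meeting at L involve a:
2·Area = [(13·a − (-11)·(-3)) + ((-11)·(-6) − 3·a)] + 69
       = 10·a + 102 = 202
⇒ a = 10.

10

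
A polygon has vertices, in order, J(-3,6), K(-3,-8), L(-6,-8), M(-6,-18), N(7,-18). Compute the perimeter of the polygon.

66

|JK| = √((0)² + (-14)²) = √196 = 14
|KL| = √((-3)² + (0)²) = √9 = 3
|LM| = √((0)² + (-10)²) = √100 = 10
|MN| = √((13)² + (0)²) = √169 = 13
|NJ| = √((-10)² + (24)²) = √676 = 26
Perimeter = 14 + 3 + 10 + 13 + 26 = 66.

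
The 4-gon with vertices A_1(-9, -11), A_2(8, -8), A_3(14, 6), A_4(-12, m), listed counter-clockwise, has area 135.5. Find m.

The doubled signed area Σ (x_i y_{i+1} − x_{i+1} y_i) is linear in m.
With m=0 it equals 524; the coefficient of m is 23 (from the two edges through A_4).
So 23·m + 524 = 2·135.5 = 271 ⇒ m = -11.

-11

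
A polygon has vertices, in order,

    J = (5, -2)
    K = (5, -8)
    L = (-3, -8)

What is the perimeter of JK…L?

|JK| = √((0)² + (-6)²) = √36 = 6
|KL| = √((-8)² + (0)²) = √64 = 8
|LJ| = √((8)² + (6)²) = √100 = 10
Perimeter = 6 + 8 + 10 = 24.

24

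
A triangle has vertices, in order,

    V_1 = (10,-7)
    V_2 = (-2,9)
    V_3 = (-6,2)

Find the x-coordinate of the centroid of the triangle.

Apply the shoelace formula. First the cross-terms c_i = x_i·y_{i+1} − x_{i+1}·y_i:
  76, 50, 22  ⇒  2A = 148, A = 74.
Then Σ (x_i + x_{i+1})·c_i = 296, so x̄ = 296 / (6·74) = 2/3.

2/3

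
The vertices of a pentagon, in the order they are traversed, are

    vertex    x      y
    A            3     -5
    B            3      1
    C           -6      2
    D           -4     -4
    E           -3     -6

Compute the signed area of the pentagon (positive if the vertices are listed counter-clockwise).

53.5

A→B: (3)(1) − (3)(-5) = 18
B→C: (3)(2) − (-6)(1) = 12
C→D: (-6)(-4) − (-4)(2) = 32
D→E: (-4)(-6) − (-3)(-4) = 12
E→A: (-3)(-5) − (3)(-6) = 33
Σ = 107
Signed area = Σ/2 = 53.5 (positive ⇒ counter-clockwise traversal).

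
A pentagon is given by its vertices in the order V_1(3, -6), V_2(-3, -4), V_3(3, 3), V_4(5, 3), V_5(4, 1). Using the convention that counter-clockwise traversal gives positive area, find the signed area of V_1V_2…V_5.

-33.5

Apply the shoelace formula: 2A = Σ (x_i·y_{i+1} − x_{i+1}·y_i), indices taken mod 5.
Cross-terms: -30, 3, -6, -7, -27  ⇒  Σ = -67
Signed area = Σ/2 = -33.5 (negative ⇒ clockwise traversal).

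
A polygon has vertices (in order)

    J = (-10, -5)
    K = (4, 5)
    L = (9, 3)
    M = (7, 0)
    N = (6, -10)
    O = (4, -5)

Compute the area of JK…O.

107

Σ = (-30) + (-33) + (-21) + (-70) + (10) + (-70) = -214
Area = |Σ|/2 = 107.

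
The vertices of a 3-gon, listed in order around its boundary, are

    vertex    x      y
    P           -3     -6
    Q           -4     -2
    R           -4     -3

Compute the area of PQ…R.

0.5

P→Q: (-3)(-2) − (-4)(-6) = -18
Q→R: (-4)(-3) − (-4)(-2) = 4
R→P: (-4)(-6) − (-3)(-3) = 15
Σ = 1
Area = |Σ|/2 = 0.5.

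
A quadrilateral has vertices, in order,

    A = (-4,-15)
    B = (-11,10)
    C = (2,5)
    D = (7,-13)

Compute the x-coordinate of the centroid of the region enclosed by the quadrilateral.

-455/249

Apply the shoelace formula. First the cross-terms c_i = x_i·y_{i+1} − x_{i+1}·y_i:
  -205, -75, -61, -157  ⇒  2A = -498, A = -249.
Then Σ (x_i + x_{i+1})·c_i = 2730, so x̄ = 2730 / (6·(-249)) = -455/249.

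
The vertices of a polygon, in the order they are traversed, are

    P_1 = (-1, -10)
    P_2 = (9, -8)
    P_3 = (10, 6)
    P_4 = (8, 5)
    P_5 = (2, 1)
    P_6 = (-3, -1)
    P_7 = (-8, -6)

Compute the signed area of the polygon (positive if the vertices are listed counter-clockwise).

158.5

Σ = (98) + (134) + (2) + (-2) + (1) + (10) + (74) = 317
Signed area = Σ/2 = 158.5 (positive ⇒ counter-clockwise traversal).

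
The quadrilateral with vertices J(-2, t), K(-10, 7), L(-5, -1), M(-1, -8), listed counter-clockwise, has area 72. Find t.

Write out the shoelace sum; only the two edges meeting at J involve t:
2·Area = [((-1)·t − (-2)·(-8)) + ((-2)·7 − (-10)·t)] + 84
       = 9·t + 54 = 144
⇒ t = 10.

10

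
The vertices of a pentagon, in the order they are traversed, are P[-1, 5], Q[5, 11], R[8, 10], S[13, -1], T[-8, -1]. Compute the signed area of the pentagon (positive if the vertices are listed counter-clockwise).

P→Q: (-1)(11) − (5)(5) = -36
Q→R: (5)(10) − (8)(11) = -38
R→S: (8)(-1) − (13)(10) = -138
S→T: (13)(-1) − (-8)(-1) = -21
T→P: (-8)(5) − (-1)(-1) = -41
Σ = -274
Signed area = Σ/2 = -137 (negative ⇒ clockwise traversal).

-137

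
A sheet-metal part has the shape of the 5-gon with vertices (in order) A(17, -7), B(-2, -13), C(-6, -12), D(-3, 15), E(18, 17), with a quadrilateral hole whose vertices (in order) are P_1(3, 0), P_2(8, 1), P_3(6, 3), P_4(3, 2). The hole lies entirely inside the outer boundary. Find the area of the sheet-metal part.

Outer boundary:
Apply the surveyor's formula: 2A = Σ (x_i·y_{i+1} − x_{i+1}·y_i), indices taken mod 5.
Σ = (-235) + (-54) + (-126) + (-321) + (-415) = -1151
Area = |Σ|/2 = 575.5.
Hole:
Apply the shoelace (surveyor's) formula: 2A = Σ (x_i·y_{i+1} − x_{i+1}·y_i), indices taken mod 4.
Σ = (3) + (18) + (3) + (-6) = 18
Area = |Σ|/2 = 9.
Net area = 575.5 − 9 = 566.5.

566.5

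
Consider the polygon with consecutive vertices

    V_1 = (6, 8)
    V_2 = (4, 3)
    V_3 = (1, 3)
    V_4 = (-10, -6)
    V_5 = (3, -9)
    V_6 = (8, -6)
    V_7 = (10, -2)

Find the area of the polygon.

158.5

Apply the surveyor's formula: 2A = Σ (x_i·y_{i+1} − x_{i+1}·y_i), indices taken mod 7.
Σ = (-14) + (9) + (24) + (108) + (54) + (44) + (92) = 317
Area = |Σ|/2 = 158.5.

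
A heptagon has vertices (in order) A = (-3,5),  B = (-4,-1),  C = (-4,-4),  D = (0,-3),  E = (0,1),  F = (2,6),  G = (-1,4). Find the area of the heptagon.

Apply Gauss's area formula: 2A = Σ (x_i·y_{i+1} − x_{i+1}·y_i), indices taken mod 7.
Σ = (23) + (12) + (12) + (0) + (-2) + (14) + (7) = 66
Area = |Σ|/2 = 33.

33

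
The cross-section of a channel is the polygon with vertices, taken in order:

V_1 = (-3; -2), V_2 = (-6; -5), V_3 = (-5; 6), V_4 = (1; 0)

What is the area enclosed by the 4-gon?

Apply Gauss's area formula: 2A = Σ (x_i·y_{i+1} − x_{i+1}·y_i), indices taken mod 4.
V_1→V_2: (-3)(-5) − (-6)(-2) = 3
V_2→V_3: (-6)(6) − (-5)(-5) = -61
V_3→V_4: (-5)(0) − (1)(6) = -6
V_4→V_1: (1)(-2) − (-3)(0) = -2
Σ = -66
Area = |Σ|/2 = 33.

33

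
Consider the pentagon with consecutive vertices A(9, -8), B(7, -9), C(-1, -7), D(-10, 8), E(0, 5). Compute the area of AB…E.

Apply the shoelace (surveyor's) formula: 2A = Σ (x_i·y_{i+1} − x_{i+1}·y_i), indices taken mod 5.
Cross-terms: -25, -58, -78, -50, -45  ⇒  Σ = -256
Area = |Σ|/2 = 128.

128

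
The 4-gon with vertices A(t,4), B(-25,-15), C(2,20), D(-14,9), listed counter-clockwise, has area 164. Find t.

Write out the shoelace sum; only the two edges meeting at A involve t:
2·Area = [((-14)·4 − t·9) + (t·(-15) − (-25)·4)] + -172
       = -24·t + -128 = 328
⇒ t = -19.

-19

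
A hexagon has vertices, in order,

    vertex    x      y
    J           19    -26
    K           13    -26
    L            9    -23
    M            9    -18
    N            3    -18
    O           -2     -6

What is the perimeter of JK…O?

|JK| = √((-6)² + (0)²) = √36 = 6
|KL| = √((-4)² + (3)²) = √25 = 5
|LM| = √((0)² + (5)²) = √25 = 5
|MN| = √((-6)² + (0)²) = √36 = 6
|NO| = √((-5)² + (12)²) = √169 = 13
|OJ| = √((21)² + (-20)²) = √841 = 29
Perimeter = 6 + 5 + 5 + 6 + 13 + 29 = 64.

64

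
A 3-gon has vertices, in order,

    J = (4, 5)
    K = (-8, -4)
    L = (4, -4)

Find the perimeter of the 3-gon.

36

|JK| = √((-12)² + (-9)²) = √225 = 15
|KL| = √((12)² + (0)²) = √144 = 12
|LJ| = √((0)² + (9)²) = √81 = 9
Perimeter = 15 + 12 + 9 = 36.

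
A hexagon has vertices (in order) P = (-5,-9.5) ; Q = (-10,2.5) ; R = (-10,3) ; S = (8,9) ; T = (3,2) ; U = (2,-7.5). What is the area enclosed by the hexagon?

Apply the surveyor's formula: 2A = Σ (x_i·y_{i+1} − x_{i+1}·y_i), indices taken mod 6.
Σ = (-107.5) + (-5) + (-114) + (-11) + (-26.5) + (-56.5) = -320.5
Area = |Σ|/2 = 160.25.

160.25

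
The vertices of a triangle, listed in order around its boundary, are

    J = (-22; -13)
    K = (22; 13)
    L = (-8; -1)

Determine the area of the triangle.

Apply the surveyor's formula: 2A = Σ (x_i·y_{i+1} − x_{i+1}·y_i), indices taken mod 3.
Σ = (0) + (82) + (82) = 164
Area = |Σ|/2 = 82.

82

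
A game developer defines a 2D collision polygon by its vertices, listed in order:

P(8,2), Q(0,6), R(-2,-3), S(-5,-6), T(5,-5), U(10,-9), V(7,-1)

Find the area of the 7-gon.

96

Cross-terms: 48, 12, -3, 55, 5, 53, 22  ⇒  Σ = 192
Area = |Σ|/2 = 96.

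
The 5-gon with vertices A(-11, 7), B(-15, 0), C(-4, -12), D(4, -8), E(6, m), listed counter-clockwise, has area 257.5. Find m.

The doubled signed area Σ (x_i y_{i+1} − x_{i+1} y_i) is linear in m.
With m=0 it equals 455; the coefficient of m is 15 (from the two edges through E).
So 15·m + 455 = 2·257.5 = 515 ⇒ m = 4.

4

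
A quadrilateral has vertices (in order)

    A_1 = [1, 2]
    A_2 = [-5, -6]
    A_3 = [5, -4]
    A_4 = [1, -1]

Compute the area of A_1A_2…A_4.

A_1→A_2: (1)(-6) − (-5)(2) = 4
A_2→A_3: (-5)(-4) − (5)(-6) = 50
A_3→A_4: (5)(-1) − (1)(-4) = -1
A_4→A_1: (1)(2) − (1)(-1) = 3
Σ = 56
Area = |Σ|/2 = 28.

28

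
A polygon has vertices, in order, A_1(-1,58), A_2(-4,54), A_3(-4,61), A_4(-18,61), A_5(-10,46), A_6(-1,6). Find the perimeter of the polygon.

|A_1A_2| = √((-3)² + (-4)²) = √25 = 5
|A_2A_3| = √((0)² + (7)²) = √49 = 7
|A_3A_4| = √((-14)² + (0)²) = √196 = 14
|A_4A_5| = √((8)² + (-15)²) = √289 = 17
|A_5A_6| = √((9)² + (-40)²) = √1681 = 41
|A_6A_1| = √((0)² + (52)²) = √2704 = 52
Perimeter = 5 + 7 + 14 + 17 + 41 + 52 = 136.

136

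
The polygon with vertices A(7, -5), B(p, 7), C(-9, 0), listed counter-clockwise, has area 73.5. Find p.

The doubled signed area Σ (x_i y_{i+1} − x_{i+1} y_i) is linear in p.
With p=0 it equals 157; the coefficient of p is 5 (from the two edges through B).
So 5·p + 157 = 2·73.5 = 147 ⇒ p = -2.

-2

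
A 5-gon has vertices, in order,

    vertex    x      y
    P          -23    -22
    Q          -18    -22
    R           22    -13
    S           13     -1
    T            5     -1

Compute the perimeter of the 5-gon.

|PQ| = √((5)² + (0)²) = √25 = 5
|QR| = √((40)² + (9)²) = √1681 = 41
|RS| = √((-9)² + (12)²) = √225 = 15
|ST| = √((-8)² + (0)²) = √64 = 8
|TP| = √((-28)² + (-21)²) = √1225 = 35
Perimeter = 5 + 41 + 15 + 8 + 35 = 104.

104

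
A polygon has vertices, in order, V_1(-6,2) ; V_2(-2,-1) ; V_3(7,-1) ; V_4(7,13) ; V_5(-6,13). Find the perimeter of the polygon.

|V_1V_2| = √((4)² + (-3)²) = √25 = 5
|V_2V_3| = √((9)² + (0)²) = √81 = 9
|V_3V_4| = √((0)² + (14)²) = √196 = 14
|V_4V_5| = √((-13)² + (0)²) = √169 = 13
|V_5V_1| = √((0)² + (-11)²) = √121 = 11
Perimeter = 5 + 9 + 14 + 13 + 11 = 52.

52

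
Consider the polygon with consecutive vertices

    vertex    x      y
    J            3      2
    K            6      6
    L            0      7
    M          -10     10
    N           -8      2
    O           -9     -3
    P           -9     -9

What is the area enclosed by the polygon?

141.5

Σ = (6) + (42) + (70) + (60) + (42) + (54) + (9) = 283
Area = |Σ|/2 = 141.5.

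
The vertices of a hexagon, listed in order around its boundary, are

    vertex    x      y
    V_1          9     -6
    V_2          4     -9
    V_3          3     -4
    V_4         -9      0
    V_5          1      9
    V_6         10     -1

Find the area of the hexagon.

Apply the surveyor's formula: 2A = Σ (x_i·y_{i+1} − x_{i+1}·y_i), indices taken mod 6.
Σ = (-57) + (11) + (-36) + (-81) + (-91) + (-51) = -305
Area = |Σ|/2 = 152.5.

152.5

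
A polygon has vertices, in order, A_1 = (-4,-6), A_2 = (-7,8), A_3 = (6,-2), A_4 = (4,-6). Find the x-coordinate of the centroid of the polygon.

-71/69

Apply Gauss's area formula. First the cross-terms c_i = x_i·y_{i+1} − x_{i+1}·y_i:
  -74, -34, -28, -48  ⇒  2A = -184, A = -92.
Then Σ (x_i + x_{i+1})·c_i = 568, so x̄ = 568 / (6·(-92)) = -71/69.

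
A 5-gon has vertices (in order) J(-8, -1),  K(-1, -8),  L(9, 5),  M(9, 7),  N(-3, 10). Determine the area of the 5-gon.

Apply the shoelace formula: 2A = Σ (x_i·y_{i+1} − x_{i+1}·y_i), indices taken mod 5.
J→K: (-8)(-8) − (-1)(-1) = 63
K→L: (-1)(5) − (9)(-8) = 67
L→M: (9)(7) − (9)(5) = 18
M→N: (9)(10) − (-3)(7) = 111
N→J: (-3)(-1) − (-8)(10) = 83
Σ = 342
Area = |Σ|/2 = 171.

171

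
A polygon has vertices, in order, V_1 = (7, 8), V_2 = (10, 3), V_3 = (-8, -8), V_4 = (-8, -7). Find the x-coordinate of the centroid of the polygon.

54/23

Apply the shoelace formula. First the cross-terms c_i = x_i·y_{i+1} − x_{i+1}·y_i:
  -59, -56, -8, -15  ⇒  2A = -138, A = -69.
Then Σ (x_i + x_{i+1})·c_i = -972, so x̄ = -972 / (6·(-69)) = 54/23.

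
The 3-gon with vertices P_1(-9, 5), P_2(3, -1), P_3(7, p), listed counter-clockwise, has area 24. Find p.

Write out the shoelace sum; only the two edges meeting at P_3 involve p:
2·Area = [(3·p − 7·(-1)) + (7·5 − (-9)·p)] + -6
       = 12·p + 36 = 48
⇒ p = 1.

1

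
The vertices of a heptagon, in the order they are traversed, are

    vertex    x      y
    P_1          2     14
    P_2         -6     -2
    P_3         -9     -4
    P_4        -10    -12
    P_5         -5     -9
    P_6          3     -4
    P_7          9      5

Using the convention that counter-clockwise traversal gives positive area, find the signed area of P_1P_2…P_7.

Σ = (80) + (6) + (68) + (30) + (47) + (51) + (116) = 398
Signed area = Σ/2 = 199 (positive ⇒ counter-clockwise traversal).

199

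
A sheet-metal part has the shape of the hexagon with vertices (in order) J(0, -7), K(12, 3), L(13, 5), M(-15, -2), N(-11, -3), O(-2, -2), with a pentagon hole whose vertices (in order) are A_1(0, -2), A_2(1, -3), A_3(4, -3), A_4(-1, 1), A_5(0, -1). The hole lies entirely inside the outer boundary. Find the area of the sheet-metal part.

97

Outer boundary:
Apply the surveyor's formula: 2A = Σ (x_i·y_{i+1} − x_{i+1}·y_i), indices taken mod 6.
Cross-terms: 84, 21, 49, 23, 16, 14  ⇒  Σ = 207
Area = |Σ|/2 = 103.5.
Hole:
Apply the surveyor's formula: 2A = Σ (x_i·y_{i+1} − x_{i+1}·y_i), indices taken mod 5.
Cross-terms: 2, 9, 1, 1, 0  ⇒  Σ = 13
Area = |Σ|/2 = 6.5.
Net area = 103.5 − 6.5 = 97.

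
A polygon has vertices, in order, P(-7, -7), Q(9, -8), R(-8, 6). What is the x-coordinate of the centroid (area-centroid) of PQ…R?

Apply the shoelace formula. First the cross-terms c_i = x_i·y_{i+1} − x_{i+1}·y_i:
  119, -10, 98  ⇒  2A = 207, A = 103.5.
Then Σ (x_i + x_{i+1})·c_i = -1242, so x̄ = -1242 / (6·103.5) = -2.

-2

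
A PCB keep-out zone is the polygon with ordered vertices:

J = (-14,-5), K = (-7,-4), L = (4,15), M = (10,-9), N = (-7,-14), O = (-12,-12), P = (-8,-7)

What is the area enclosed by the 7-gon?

J→K: (-14)(-4) − (-7)(-5) = 21
K→L: (-7)(15) − (4)(-4) = -89
L→M: (4)(-9) − (10)(15) = -186
M→N: (10)(-14) − (-7)(-9) = -203
N→O: (-7)(-12) − (-12)(-14) = -84
O→P: (-12)(-7) − (-8)(-12) = -12
P→J: (-8)(-5) − (-14)(-7) = -58
Σ = -611
Area = |Σ|/2 = 305.5.

305.5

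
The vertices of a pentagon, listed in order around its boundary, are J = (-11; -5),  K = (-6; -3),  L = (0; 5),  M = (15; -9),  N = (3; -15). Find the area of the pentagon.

240

Apply the shoelace (surveyor's) formula: 2A = Σ (x_i·y_{i+1} − x_{i+1}·y_i), indices taken mod 5.
Cross-terms: 3, -30, -75, -198, -180  ⇒  Σ = -480
Area = |Σ|/2 = 240.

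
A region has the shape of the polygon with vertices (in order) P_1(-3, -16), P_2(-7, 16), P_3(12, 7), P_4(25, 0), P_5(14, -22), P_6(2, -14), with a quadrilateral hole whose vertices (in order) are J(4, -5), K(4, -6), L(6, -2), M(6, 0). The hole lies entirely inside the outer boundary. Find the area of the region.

Outer boundary:
Apply the surveyor's formula: 2A = Σ (x_i·y_{i+1} − x_{i+1}·y_i), indices taken mod 6.
Σ = (-160) + (-241) + (-175) + (-550) + (-152) + (-74) = -1352
Area = |Σ|/2 = 676.
Hole:
Σ = (-4) + (28) + (12) + (-30) = 6
Area = |Σ|/2 = 3.
Net area = 676 − 3 = 673.

673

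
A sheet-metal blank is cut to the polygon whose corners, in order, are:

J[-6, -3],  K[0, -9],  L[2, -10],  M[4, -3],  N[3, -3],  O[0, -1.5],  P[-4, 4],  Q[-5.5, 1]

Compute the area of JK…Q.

66.5

Apply the surveyor's formula: 2A = Σ (x_i·y_{i+1} − x_{i+1}·y_i), indices taken mod 8.
J→K: (-6)(-9) − (0)(-3) = 54
K→L: (0)(-10) − (2)(-9) = 18
L→M: (2)(-3) − (4)(-10) = 34
M→N: (4)(-3) − (3)(-3) = -3
N→O: (3)(-1.5) − (0)(-3) = -4.5
O→P: (0)(4) − (-4)(-1.5) = -6
P→Q: (-4)(1) − (-5.5)(4) = 18
Q→J: (-5.5)(-3) − (-6)(1) = 22.5
Σ = 133
Area = |Σ|/2 = 66.5.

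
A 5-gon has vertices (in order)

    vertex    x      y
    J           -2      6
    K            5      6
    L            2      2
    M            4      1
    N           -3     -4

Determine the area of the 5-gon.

Cross-terms: -42, -2, -6, -13, -26  ⇒  Σ = -89
Area = |Σ|/2 = 44.5.

44.5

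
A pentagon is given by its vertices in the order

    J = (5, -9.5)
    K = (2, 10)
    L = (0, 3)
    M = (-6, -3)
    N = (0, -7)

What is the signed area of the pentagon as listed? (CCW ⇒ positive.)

J→K: (5)(10) − (2)(-9.5) = 69
K→L: (2)(3) − (0)(10) = 6
L→M: (0)(-3) − (-6)(3) = 18
M→N: (-6)(-7) − (0)(-3) = 42
N→J: (0)(-9.5) − (5)(-7) = 35
Σ = 170
Signed area = Σ/2 = 85 (positive ⇒ counter-clockwise traversal).

85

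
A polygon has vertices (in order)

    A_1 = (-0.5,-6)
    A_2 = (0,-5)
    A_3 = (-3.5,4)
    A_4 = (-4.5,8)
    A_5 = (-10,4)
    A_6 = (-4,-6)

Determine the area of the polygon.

Apply the shoelace (surveyor's) formula: 2A = Σ (x_i·y_{i+1} − x_{i+1}·y_i), indices taken mod 6.
Σ = (2.5) + (-17.5) + (-10) + (62) + (76) + (21) = 134
Area = |Σ|/2 = 67.

67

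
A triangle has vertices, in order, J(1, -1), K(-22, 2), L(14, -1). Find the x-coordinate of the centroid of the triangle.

-7/3

Apply the shoelace (surveyor's) formula. First the cross-terms c_i = x_i·y_{i+1} − x_{i+1}·y_i:
  -20, -6, -13  ⇒  2A = -39, A = -19.5.
Then Σ (x_i + x_{i+1})·c_i = 273, so x̄ = 273 / (6·(-19.5)) = -7/3.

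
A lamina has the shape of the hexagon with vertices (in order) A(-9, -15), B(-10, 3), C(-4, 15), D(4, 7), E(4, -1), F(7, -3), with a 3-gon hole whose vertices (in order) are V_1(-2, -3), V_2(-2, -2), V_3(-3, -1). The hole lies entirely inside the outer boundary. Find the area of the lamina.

Outer boundary:
Σ = (-177) + (-138) + (-88) + (-32) + (-5) + (-132) = -572
Area = |Σ|/2 = 286.
Hole:
Σ = (-2) + (-4) + (7) = 1
Area = |Σ|/2 = 0.5.
Net area = 286 − 0.5 = 285.5.

285.5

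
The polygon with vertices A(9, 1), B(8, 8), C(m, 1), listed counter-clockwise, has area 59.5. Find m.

-8

Write out the shoelace sum; only the two edges meeting at C involve m:
2·Area = [(8·1 − m·8) + (m·1 − 9·1)] + 64
       = -7·m + 63 = 119
⇒ m = -8.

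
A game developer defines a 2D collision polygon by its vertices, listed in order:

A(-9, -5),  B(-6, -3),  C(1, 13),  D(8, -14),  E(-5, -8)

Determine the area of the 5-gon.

Apply Gauss's area formula: 2A = Σ (x_i·y_{i+1} − x_{i+1}·y_i), indices taken mod 5.
Cross-terms: -3, -75, -118, -134, -47  ⇒  Σ = -377
Area = |Σ|/2 = 188.5.

188.5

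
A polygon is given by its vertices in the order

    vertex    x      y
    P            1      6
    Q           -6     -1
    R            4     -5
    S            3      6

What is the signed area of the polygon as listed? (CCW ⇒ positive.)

Cross-terms: 35, 34, 39, 12  ⇒  Σ = 120
Signed area = Σ/2 = 60 (positive ⇒ counter-clockwise traversal).

60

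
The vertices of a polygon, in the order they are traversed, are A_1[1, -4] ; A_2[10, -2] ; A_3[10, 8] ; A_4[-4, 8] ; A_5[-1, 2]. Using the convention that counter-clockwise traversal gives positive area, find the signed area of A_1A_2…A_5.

126

Apply the shoelace formula: 2A = Σ (x_i·y_{i+1} − x_{i+1}·y_i), indices taken mod 5.
Cross-terms: 38, 100, 112, 0, 2  ⇒  Σ = 252
Signed area = Σ/2 = 126 (positive ⇒ counter-clockwise traversal).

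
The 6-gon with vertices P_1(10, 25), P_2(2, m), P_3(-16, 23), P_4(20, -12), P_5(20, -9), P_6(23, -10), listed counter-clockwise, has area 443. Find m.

16

Write out the shoelace sum; only the two edges meeting at P_2 involve m:
2·Area = [(10·m − 2·25) + (2·23 − (-16)·m)] + 474
       = 26·m + 470 = 886
⇒ m = 16.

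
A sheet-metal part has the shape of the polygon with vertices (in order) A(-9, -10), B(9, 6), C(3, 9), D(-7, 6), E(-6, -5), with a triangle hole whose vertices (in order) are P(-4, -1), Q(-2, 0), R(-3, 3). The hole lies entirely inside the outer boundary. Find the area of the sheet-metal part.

129.5

Outer boundary:
Apply the shoelace formula: 2A = Σ (x_i·y_{i+1} − x_{i+1}·y_i), indices taken mod 5.
Σ = (36) + (63) + (81) + (71) + (15) = 266
Area = |Σ|/2 = 133.
Hole:
Apply the shoelace (surveyor's) formula: 2A = Σ (x_i·y_{i+1} − x_{i+1}·y_i), indices taken mod 3.
Cross-terms: -2, -6, 15  ⇒  Σ = 7
Area = |Σ|/2 = 3.5.
Net area = 133 − 3.5 = 129.5.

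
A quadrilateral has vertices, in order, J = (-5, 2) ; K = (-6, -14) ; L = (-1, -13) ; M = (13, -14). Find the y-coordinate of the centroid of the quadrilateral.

Apply the shoelace (surveyor's) formula. First the cross-terms c_i = x_i·y_{i+1} − x_{i+1}·y_i:
  82, 64, 183, -44  ⇒  2A = 285, A = 142.5.
Then Σ (y_i + y_{i+1})·c_i = -7125, so ȳ = -7125 / (6·142.5) = -25/3.

-25/3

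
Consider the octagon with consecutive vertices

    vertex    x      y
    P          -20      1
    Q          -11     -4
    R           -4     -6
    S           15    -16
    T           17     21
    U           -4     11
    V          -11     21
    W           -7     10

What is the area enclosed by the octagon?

Apply Gauss's area formula: 2A = Σ (x_i·y_{i+1} − x_{i+1}·y_i), indices taken mod 8.
Cross-terms: 91, 50, 154, 587, 271, 37, 37, 193  ⇒  Σ = 1420
Area = |Σ|/2 = 710.

710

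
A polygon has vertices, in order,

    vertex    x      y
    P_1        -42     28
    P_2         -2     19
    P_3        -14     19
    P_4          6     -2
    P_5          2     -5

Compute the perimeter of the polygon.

142

|P_1P_2| = √((40)² + (-9)²) = √1681 = 41
|P_2P_3| = √((-12)² + (0)²) = √144 = 12
|P_3P_4| = √((20)² + (-21)²) = √841 = 29
|P_4P_5| = √((-4)² + (-3)²) = √25 = 5
|P_5P_1| = √((-44)² + (33)²) = √3025 = 55
Perimeter = 41 + 12 + 29 + 5 + 55 = 142.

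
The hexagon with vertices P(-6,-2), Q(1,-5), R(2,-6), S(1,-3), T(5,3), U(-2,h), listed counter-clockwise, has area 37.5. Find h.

1

The doubled signed area Σ (x_i y_{i+1} − x_{i+1} y_i) is linear in h.
With h=0 it equals 64; the coefficient of h is 11 (from the two edges through U).
So 11·h + 64 = 2·37.5 = 75 ⇒ h = 1.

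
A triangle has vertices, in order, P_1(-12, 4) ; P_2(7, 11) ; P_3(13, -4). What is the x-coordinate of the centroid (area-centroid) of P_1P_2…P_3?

8/3

Apply the shoelace (surveyor's) formula. First the cross-terms c_i = x_i·y_{i+1} − x_{i+1}·y_i:
  -160, -171, 4  ⇒  2A = -327, A = -163.5.
Then Σ (x_i + x_{i+1})·c_i = -2616, so x̄ = -2616 / (6·(-163.5)) = 8/3.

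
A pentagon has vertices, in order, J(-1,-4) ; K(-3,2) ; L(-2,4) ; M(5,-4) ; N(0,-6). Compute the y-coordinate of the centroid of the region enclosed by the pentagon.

-34/21

Apply the shoelace formula. First the cross-terms c_i = x_i·y_{i+1} − x_{i+1}·y_i:
  -14, -8, -12, -30, -6  ⇒  2A = -70, A = -35.
Then Σ (y_i + y_{i+1})·c_i = 340, so ȳ = 340 / (6·(-35)) = -34/21.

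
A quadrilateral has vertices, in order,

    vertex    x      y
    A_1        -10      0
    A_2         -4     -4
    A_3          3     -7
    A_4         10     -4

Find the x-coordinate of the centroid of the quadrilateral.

Apply the surveyor's formula. First the cross-terms c_i = x_i·y_{i+1} − x_{i+1}·y_i:
  40, 40, 58, -40  ⇒  2A = 98, A = 49.
Then Σ (x_i + x_{i+1})·c_i = 154, so x̄ = 154 / (6·49) = 11/21.

11/21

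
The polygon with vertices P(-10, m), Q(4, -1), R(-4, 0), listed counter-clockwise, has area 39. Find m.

The doubled signed area Σ (x_i y_{i+1} − x_{i+1} y_i) is linear in m.
With m=0 it equals 6; the coefficient of m is -8 (from the two edges through P).
So -8·m + 6 = 2·39 = 78 ⇒ m = -9.

-9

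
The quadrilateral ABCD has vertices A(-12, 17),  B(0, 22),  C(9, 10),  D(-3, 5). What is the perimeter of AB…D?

56

|AB| = √((12)² + (5)²) = √169 = 13
|BC| = √((9)² + (-12)²) = √225 = 15
|CD| = √((-12)² + (-5)²) = √169 = 13
|DA| = √((-9)² + (12)²) = √225 = 15
Perimeter = 13 + 15 + 13 + 15 = 56.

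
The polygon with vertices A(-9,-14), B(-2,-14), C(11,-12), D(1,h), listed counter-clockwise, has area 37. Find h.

Write out the shoelace sum; only the two edges meeting at D involve h:
2·Area = [(11·h − 1·(-12)) + (1·(-14) − (-9)·h)] + 276
       = 20·h + 274 = 74
⇒ h = -10.

-10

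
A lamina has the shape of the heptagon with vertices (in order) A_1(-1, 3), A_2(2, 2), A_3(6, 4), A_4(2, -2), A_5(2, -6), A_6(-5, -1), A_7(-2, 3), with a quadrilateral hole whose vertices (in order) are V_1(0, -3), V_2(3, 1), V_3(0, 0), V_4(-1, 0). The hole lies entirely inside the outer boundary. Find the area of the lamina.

40

Outer boundary:
Apply the shoelace (surveyor's) formula: 2A = Σ (x_i·y_{i+1} − x_{i+1}·y_i), indices taken mod 7.
Σ = (-8) + (-4) + (-20) + (-8) + (-32) + (-17) + (-3) = -92
Area = |Σ|/2 = 46.
Hole:
Σ = (9) + (0) + (0) + (3) = 12
Area = |Σ|/2 = 6.
Net area = 46 − 6 = 40.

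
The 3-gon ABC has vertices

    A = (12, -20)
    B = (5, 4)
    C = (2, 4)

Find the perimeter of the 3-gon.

54

|AB| = √((-7)² + (24)²) = √625 = 25
|BC| = √((-3)² + (0)²) = √9 = 3
|CA| = √((10)² + (-24)²) = √676 = 26
Perimeter = 25 + 3 + 26 = 54.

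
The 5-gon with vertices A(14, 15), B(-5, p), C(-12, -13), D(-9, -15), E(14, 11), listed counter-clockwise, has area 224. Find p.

3

Write out the shoelace sum; only the two edges meeting at B involve p:
2·Area = [(14·p − (-5)·15) + ((-5)·(-13) − (-12)·p)] + 230
       = 26·p + 370 = 448
⇒ p = 3.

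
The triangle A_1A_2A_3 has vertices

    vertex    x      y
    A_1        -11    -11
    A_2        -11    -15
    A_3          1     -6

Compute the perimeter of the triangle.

32

|A_1A_2| = √((0)² + (-4)²) = √16 = 4
|A_2A_3| = √((12)² + (9)²) = √225 = 15
|A_3A_1| = √((-12)² + (-5)²) = √169 = 13
Perimeter = 4 + 15 + 13 = 32.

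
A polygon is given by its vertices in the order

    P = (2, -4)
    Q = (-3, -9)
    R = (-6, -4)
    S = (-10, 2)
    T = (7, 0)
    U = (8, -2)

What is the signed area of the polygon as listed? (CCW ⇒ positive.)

Σ = (-30) + (-42) + (-52) + (-14) + (-14) + (-28) = -180
Signed area = Σ/2 = -90 (negative ⇒ clockwise traversal).

-90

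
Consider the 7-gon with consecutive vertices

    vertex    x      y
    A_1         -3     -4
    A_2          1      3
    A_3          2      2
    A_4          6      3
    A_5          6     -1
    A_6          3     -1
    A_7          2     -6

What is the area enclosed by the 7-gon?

Σ = (-5) + (-4) + (-6) + (-24) + (-3) + (-16) + (-26) = -84
Area = |Σ|/2 = 42.

42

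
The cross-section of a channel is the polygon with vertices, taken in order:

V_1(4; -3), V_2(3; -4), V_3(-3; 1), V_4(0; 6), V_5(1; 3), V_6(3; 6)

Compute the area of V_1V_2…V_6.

38

Apply Gauss's area formula: 2A = Σ (x_i·y_{i+1} − x_{i+1}·y_i), indices taken mod 6.
Cross-terms: -7, -9, -18, -6, -3, -33  ⇒  Σ = -76
Area = |Σ|/2 = 38.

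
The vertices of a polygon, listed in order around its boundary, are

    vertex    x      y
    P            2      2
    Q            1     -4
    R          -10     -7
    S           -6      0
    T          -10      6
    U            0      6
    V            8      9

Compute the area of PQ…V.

Apply the shoelace (surveyor's) formula: 2A = Σ (x_i·y_{i+1} − x_{i+1}·y_i), indices taken mod 7.
P→Q: (2)(-4) − (1)(2) = -10
Q→R: (1)(-7) − (-10)(-4) = -47
R→S: (-10)(0) − (-6)(-7) = -42
S→T: (-6)(6) − (-10)(0) = -36
T→U: (-10)(6) − (0)(6) = -60
U→V: (0)(9) − (8)(6) = -48
V→P: (8)(2) − (2)(9) = -2
Σ = -245
Area = |Σ|/2 = 122.5.

122.5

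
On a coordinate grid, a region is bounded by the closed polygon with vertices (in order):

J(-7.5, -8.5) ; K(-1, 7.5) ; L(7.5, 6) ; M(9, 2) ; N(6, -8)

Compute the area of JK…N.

Σ = (-64.75) + (-62.25) + (-39) + (-84) + (-111) = -361
Area = |Σ|/2 = 180.5.

180.5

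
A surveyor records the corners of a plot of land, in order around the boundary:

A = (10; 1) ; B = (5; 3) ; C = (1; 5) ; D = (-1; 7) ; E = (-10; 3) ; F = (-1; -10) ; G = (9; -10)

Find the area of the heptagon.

Apply the shoelace (surveyor's) formula: 2A = Σ (x_i·y_{i+1} − x_{i+1}·y_i), indices taken mod 7.
Cross-terms: 25, 22, 12, 67, 103, 100, 109  ⇒  Σ = 438
Area = |Σ|/2 = 219.

219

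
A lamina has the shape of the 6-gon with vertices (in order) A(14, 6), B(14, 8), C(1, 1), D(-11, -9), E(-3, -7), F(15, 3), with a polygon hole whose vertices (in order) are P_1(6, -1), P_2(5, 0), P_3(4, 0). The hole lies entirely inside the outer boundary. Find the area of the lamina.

114.5

Outer boundary:
Apply the shoelace formula: 2A = Σ (x_i·y_{i+1} − x_{i+1}·y_i), indices taken mod 6.
Σ = (28) + (6) + (2) + (50) + (96) + (48) = 230
Area = |Σ|/2 = 115.
Hole:
Apply the surveyor's formula: 2A = Σ (x_i·y_{i+1} − x_{i+1}·y_i), indices taken mod 3.
Cross-terms: 5, 0, -4  ⇒  Σ = 1
Area = |Σ|/2 = 0.5.
Net area = 115 − 0.5 = 114.5.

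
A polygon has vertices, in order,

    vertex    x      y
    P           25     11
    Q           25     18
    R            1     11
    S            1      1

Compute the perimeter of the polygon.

|PQ| = √((0)² + (7)²) = √49 = 7
|QR| = √((-24)² + (-7)²) = √625 = 25
|RS| = √((0)² + (-10)²) = √100 = 10
|SP| = √((24)² + (10)²) = √676 = 26
Perimeter = 7 + 25 + 10 + 26 = 68.

68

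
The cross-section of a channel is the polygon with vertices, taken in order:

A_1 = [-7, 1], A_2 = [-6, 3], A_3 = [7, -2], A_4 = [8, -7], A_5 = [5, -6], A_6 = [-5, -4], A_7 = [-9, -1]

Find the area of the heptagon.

83.5

Apply the shoelace (surveyor's) formula: 2A = Σ (x_i·y_{i+1} − x_{i+1}·y_i), indices taken mod 7.
A_1→A_2: (-7)(3) − (-6)(1) = -15
A_2→A_3: (-6)(-2) − (7)(3) = -9
A_3→A_4: (7)(-7) − (8)(-2) = -33
A_4→A_5: (8)(-6) − (5)(-7) = -13
A_5→A_6: (5)(-4) − (-5)(-6) = -50
A_6→A_7: (-5)(-1) − (-9)(-4) = -31
A_7→A_1: (-9)(1) − (-7)(-1) = -16
Σ = -167
Area = |Σ|/2 = 83.5.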